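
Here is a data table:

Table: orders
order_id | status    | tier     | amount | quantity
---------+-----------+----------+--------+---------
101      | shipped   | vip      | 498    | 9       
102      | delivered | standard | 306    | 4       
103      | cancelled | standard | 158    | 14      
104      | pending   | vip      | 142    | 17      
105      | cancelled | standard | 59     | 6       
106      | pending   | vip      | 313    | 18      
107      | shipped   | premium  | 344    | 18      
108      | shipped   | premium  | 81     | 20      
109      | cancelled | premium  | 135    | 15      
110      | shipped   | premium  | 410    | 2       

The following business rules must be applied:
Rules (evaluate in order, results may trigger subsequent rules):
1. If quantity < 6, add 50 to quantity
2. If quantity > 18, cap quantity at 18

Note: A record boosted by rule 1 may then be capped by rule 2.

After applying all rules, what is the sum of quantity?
151

Step 1: Apply rule 1 to records with quantity < 6
  - 2 records get bonus of 50
  - Of these, 2 records then exceed 18 and get capped
Step 2: Apply rule 2 to records with quantity > 18
  - 1 records (original) are capped
Step 3: Calculate final sum = 151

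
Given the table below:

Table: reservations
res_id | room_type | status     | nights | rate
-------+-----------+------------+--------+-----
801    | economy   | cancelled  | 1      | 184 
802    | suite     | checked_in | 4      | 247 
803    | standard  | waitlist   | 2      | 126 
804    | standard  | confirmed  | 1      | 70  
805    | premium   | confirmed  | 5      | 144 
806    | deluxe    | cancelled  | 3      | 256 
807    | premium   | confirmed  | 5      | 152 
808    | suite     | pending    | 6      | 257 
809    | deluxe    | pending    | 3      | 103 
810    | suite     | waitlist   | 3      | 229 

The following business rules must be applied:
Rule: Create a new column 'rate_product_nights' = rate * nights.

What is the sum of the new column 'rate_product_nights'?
6280

Step 1: For each record, compute rate * nights
Example calculations:
  184 * 1 = 184
  247 * 4 = 988
  126 * 2 = 252
  ...
Step 2: Sum all derived values
Step 3: Total = 6280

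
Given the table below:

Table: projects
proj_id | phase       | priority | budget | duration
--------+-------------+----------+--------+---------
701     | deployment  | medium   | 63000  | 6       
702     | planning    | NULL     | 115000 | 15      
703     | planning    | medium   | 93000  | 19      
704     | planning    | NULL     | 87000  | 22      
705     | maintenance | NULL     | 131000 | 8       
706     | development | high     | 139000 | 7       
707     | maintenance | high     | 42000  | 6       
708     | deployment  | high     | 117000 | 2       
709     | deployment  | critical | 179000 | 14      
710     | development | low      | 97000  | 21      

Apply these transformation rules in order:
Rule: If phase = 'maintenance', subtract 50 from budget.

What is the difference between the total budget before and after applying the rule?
100

Step 1: Original sum of budget = 1063000
Step 2: 2 records have phase = 'maintenance'
Step 3: Each affected record changes by -50
Step 4: Total change = 2 × -50 = -100
Step 5: New sum = 1063000 + -100 = 1062900
Step 6: Difference = |1062900 - 1063000| = 100
        (Sum decreased by 100)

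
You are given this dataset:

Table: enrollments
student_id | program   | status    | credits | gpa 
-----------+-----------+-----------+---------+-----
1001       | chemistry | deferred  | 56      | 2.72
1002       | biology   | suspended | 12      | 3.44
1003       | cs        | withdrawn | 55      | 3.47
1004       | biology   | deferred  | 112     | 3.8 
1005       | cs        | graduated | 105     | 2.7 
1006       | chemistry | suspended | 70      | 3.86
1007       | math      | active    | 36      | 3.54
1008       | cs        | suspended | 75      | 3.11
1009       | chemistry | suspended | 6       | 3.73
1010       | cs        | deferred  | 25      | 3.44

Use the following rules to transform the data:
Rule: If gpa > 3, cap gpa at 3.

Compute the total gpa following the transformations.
29.42

Step 1: 8 records have gpa > 3
Step 2: These records originally summed to 28.39
Step 3: After capping: 8 × 3 = 24
Step 4: Unaffected records sum: 5.42
Step 5: Final sum = 24 + 5.42 = 29.42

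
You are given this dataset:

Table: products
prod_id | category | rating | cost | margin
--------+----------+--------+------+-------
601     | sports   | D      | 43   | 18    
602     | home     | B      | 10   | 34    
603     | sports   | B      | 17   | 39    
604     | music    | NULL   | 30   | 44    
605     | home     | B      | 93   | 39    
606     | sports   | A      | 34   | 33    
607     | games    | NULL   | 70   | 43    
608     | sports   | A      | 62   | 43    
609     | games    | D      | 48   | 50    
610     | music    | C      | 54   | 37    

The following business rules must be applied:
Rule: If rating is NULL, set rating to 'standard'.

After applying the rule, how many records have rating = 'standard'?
2

Step 1: Count records where rating IS NULL
Step 2: Found 2 records with NULL rating
Step 3: These records will have rating set to 'standard'
Step 4: Records already having rating = 'standard': 0
Step 5: Answer: 2 + 0 = 2 records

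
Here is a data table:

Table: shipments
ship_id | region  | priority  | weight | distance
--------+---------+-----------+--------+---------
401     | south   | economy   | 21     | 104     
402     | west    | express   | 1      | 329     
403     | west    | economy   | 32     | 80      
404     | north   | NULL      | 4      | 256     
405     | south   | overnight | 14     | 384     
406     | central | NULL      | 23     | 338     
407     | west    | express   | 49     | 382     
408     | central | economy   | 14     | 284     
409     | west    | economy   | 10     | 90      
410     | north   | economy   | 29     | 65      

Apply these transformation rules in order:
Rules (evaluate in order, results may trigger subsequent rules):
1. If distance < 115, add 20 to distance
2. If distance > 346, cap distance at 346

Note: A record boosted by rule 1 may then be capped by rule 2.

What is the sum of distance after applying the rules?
2318

Step 1: Apply rule 1 to records with distance < 115
  - 4 records get bonus of 20
  - Of these, 0 records then exceed 346 and get capped
Step 2: Apply rule 2 to records with distance > 346
  - 2 records (original) are capped
Step 3: Calculate final sum = 2318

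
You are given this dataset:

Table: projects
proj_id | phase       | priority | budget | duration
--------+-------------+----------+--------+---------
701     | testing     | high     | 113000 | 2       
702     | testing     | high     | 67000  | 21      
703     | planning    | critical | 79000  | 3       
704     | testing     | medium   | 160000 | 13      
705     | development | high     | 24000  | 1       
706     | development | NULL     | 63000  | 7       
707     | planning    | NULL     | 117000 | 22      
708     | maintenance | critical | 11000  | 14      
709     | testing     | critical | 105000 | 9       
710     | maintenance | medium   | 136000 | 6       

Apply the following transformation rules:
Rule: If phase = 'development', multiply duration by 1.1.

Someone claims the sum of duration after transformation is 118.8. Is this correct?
No, the correct result is 98.8.

Step 1: Calculate the correct sum after transformation
Step 2: Apply multiplier 1.1 to records where phase = 'development'
Step 3: Correct result = 98.8
Step 4: Claimed result = 118.8
Step 5: 98.8 ≠ 118.8
Conclusion: The claimed result is incorrect. The correct answer is 98.8.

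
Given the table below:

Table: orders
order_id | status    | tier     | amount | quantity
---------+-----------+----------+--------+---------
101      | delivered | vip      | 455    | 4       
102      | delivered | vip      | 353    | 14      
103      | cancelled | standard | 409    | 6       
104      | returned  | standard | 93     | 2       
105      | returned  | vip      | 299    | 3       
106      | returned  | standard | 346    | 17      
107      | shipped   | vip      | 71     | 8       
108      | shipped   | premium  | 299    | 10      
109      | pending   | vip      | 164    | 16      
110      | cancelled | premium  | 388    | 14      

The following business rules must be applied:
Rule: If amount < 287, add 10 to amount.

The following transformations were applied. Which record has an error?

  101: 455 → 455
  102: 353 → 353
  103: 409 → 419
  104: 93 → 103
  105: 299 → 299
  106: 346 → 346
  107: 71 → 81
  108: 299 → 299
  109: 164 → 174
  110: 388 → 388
Record 103 has an error. The correct transformed value should be 409, not 419.

Step 1: Check each record against the rule
Step 2: Record 103 has amount = 409
Step 3: Since 409 >= 287, the bonus should not have been applied
Step 4: Correct value = 409, but claimed value = 419
Conclusion: Record 103 has the error.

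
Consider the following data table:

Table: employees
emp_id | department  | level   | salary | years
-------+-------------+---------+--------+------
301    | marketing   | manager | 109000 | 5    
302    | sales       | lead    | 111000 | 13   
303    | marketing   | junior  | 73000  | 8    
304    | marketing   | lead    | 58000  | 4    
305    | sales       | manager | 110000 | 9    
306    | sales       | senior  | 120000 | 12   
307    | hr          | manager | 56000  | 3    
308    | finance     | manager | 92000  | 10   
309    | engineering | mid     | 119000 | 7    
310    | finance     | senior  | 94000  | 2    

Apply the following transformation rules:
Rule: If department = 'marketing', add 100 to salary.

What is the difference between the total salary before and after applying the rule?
300

Step 1: Original sum of salary = 942000
Step 2: 3 records have department = 'marketing'
Step 3: Each affected record changes by 100
Step 4: Total change = 3 × 100 = 300
Step 5: New sum = 942000 + 300 = 942300
Step 6: Difference = |942300 - 942000| = 300
        (Sum increased by 300)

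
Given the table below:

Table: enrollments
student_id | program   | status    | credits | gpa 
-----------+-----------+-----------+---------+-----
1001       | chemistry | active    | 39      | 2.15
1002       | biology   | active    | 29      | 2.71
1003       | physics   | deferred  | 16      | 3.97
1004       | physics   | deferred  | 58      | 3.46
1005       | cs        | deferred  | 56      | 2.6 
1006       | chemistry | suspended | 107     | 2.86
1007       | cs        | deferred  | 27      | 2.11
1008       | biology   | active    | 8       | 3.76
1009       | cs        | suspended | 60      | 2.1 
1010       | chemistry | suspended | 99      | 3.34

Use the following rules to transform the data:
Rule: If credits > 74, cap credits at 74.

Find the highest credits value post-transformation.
74

Step 1: Original maximum credits = 107
Step 2: Apply cap at 74
Step 3: 2 records had credits > 74 and were capped
Step 4: Maximum after transformation = 74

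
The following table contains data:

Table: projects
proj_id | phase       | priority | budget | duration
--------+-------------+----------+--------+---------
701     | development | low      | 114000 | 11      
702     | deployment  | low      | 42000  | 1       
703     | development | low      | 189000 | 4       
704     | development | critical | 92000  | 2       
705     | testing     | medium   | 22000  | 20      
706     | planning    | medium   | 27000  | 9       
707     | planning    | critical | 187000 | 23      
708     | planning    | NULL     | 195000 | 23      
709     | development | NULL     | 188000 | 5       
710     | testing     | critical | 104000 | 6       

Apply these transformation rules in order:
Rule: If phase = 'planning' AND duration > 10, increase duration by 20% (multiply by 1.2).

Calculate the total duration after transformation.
113.2

Step 1: Find records where phase = 'planning' AND duration > 10
Step 2: 2 records match, summing to 46
Step 3: After multiplier: 46 × 1.2 = 55.2
Step 4: Unaffected records sum: 58
Step 5: Final sum = 55.2 + 58 = 113.2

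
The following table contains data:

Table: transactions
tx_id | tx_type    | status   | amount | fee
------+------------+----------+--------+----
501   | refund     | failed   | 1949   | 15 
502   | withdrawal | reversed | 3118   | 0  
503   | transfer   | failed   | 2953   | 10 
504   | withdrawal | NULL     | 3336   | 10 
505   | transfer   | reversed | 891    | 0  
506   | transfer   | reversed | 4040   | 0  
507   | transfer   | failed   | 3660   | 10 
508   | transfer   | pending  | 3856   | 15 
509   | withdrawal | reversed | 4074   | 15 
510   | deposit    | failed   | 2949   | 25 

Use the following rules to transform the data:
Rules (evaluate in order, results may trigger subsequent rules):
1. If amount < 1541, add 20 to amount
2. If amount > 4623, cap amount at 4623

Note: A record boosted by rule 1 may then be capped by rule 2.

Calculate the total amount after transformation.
30846

Step 1: Apply rule 1 to records with amount < 1541
  - 1 records get bonus of 20
  - Of these, 0 records then exceed 4623 and get capped
Step 2: Apply rule 2 to records with amount > 4623
  - 0 records (original) are capped
Step 3: Calculate final sum = 30846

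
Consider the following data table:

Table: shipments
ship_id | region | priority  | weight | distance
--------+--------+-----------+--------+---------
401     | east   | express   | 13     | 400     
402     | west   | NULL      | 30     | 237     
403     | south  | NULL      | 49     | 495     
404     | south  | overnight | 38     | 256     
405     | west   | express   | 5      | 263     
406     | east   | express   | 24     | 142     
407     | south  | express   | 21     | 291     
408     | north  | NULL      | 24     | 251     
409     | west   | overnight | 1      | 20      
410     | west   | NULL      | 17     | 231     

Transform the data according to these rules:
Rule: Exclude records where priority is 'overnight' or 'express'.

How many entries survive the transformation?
4

Step 1: Count records to exclude
  - 2 (overnight) + 4 (express) = 6 records
Step 2: Total records: 10
Step 3: Remaining = 10 - 6 = 4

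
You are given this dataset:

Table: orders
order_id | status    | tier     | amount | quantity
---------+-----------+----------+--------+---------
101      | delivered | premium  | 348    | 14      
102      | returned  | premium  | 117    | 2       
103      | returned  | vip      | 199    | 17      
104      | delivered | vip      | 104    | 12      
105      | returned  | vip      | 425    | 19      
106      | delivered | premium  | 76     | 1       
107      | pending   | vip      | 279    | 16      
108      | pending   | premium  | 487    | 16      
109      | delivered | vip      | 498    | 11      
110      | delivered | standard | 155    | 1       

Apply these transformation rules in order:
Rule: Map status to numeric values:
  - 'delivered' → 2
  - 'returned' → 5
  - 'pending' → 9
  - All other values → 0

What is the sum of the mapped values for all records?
43

Step 1: Apply mapping to each record
Step 2: Count by status:
  'delivered': 5 records × 2 = 10
  'returned': 3 records × 5 = 15
  'pending': 2 records × 9 = 18
Step 3: Sum all mapped values = 43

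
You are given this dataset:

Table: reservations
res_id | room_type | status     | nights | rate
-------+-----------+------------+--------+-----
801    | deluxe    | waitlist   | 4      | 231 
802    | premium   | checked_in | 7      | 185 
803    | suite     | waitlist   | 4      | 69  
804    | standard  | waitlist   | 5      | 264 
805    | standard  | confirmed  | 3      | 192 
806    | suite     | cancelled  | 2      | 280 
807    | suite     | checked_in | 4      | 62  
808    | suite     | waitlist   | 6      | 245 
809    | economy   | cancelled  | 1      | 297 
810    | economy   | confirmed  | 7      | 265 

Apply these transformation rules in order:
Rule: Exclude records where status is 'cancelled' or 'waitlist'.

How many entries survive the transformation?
4

Step 1: Count records to exclude
  - 2 (cancelled) + 4 (waitlist) = 6 records
Step 2: Total records: 10
Step 3: Remaining = 10 - 6 = 4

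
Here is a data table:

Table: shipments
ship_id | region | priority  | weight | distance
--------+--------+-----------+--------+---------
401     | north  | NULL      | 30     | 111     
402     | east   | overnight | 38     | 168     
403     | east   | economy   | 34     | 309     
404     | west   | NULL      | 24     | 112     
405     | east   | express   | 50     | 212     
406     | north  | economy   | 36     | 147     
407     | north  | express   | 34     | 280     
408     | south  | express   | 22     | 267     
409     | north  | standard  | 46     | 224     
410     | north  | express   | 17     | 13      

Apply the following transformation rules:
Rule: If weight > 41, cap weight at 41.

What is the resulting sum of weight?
317

Step 1: 2 records have weight > 41
Step 2: These records originally summed to 96
Step 3: After capping: 2 × 41 = 82
Step 4: Unaffected records sum: 235
Step 5: Final sum = 82 + 235 = 317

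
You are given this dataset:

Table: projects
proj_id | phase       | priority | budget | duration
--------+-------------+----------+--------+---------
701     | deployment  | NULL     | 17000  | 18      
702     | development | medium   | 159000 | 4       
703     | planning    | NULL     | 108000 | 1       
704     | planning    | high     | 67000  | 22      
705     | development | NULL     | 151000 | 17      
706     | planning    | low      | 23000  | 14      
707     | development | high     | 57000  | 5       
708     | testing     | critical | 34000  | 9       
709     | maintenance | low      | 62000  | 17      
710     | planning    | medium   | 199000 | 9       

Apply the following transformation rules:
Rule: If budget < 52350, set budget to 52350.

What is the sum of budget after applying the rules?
960050

Step 1: 3 records have budget < 52350
Step 2: These records originally summed to 74000
Step 3: After setting to minimum: 3 × 52350 = 157050
Step 4: Unaffected records sum: 803000
Step 5: Final sum = 157050 + 803000 = 960050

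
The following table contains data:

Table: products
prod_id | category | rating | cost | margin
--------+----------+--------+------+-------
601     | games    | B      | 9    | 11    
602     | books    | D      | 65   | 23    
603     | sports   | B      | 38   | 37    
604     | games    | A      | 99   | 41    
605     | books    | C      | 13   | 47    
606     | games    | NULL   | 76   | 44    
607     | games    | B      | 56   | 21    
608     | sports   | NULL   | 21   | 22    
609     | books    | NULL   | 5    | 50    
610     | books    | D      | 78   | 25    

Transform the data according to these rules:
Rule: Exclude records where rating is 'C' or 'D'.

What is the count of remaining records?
7

Step 1: Count records to exclude
  - 1 (C) + 2 (D) = 3 records
Step 2: Total records: 10
Step 3: Remaining = 10 - 3 = 7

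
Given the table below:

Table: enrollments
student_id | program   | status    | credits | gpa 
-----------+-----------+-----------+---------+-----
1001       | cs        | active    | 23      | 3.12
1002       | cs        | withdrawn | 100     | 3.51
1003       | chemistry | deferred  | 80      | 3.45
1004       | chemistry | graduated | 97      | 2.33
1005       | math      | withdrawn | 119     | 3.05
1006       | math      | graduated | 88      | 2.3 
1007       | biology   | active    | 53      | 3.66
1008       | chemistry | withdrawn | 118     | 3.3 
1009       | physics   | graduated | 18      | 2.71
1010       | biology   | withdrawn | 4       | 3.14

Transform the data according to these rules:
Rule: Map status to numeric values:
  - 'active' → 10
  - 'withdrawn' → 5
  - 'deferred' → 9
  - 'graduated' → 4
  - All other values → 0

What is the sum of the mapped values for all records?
61

Step 1: Apply mapping to each record
Step 2: Count by status:
  'active': 2 records × 10 = 20
  'withdrawn': 4 records × 5 = 20
  'deferred': 1 records × 9 = 9
  'graduated': 3 records × 4 = 12
Step 3: Sum all mapped values = 61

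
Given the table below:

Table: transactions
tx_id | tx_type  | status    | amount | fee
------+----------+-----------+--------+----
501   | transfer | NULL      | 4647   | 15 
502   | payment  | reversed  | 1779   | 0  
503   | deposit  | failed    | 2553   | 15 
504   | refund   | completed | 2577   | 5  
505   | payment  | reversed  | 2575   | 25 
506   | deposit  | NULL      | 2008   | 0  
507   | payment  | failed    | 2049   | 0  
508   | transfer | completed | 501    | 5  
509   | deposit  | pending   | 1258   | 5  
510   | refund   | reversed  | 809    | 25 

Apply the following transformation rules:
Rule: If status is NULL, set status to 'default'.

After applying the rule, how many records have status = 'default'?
2

Step 1: Count records where status IS NULL
Step 2: Found 2 records with NULL status
Step 3: These records will have status set to 'default'
Step 4: Records already having status = 'default': 0
Step 5: Answer: 2 + 0 = 2 records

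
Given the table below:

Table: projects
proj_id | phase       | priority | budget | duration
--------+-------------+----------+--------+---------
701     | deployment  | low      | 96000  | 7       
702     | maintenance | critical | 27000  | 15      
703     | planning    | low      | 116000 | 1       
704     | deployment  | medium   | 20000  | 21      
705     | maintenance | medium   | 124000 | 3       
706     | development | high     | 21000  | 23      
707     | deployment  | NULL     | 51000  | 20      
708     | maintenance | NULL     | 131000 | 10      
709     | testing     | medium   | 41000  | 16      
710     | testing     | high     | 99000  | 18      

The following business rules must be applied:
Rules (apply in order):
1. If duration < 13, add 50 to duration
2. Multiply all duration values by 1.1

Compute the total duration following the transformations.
367.4

Step 1: Apply Rule 1 - Add 50 to records with duration < 13
  - 4 records affected: 21 + (4 × 50) = 221
  - Unaffected records: 113
  - Sum after Rule 1: 334
Step 2: Apply Rule 2 - Multiply all by 1.1
  - 334 × 1.1 = 367.4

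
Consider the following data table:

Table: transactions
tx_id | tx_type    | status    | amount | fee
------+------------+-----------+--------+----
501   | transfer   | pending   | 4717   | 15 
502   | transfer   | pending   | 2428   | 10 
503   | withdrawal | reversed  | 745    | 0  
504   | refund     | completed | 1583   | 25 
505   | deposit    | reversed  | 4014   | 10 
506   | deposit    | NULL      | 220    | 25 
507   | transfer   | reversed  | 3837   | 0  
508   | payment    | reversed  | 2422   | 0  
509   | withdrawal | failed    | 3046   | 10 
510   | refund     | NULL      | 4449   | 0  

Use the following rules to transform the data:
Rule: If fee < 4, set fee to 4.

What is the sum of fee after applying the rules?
111

Step 1: 4 records have fee < 4
Step 2: These records originally summed to 0
Step 3: After setting to minimum: 4 × 4 = 16
Step 4: Unaffected records sum: 95
Step 5: Final sum = 16 + 95 = 111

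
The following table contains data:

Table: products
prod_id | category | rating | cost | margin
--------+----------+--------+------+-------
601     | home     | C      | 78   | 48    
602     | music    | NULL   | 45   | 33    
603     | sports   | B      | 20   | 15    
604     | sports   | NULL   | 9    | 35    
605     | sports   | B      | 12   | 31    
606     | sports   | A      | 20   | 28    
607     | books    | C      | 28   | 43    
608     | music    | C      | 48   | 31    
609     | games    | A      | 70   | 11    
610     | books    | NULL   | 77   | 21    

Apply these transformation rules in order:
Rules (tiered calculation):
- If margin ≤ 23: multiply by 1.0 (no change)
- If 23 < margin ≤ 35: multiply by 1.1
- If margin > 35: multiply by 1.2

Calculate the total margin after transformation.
330.0

Step 1: Tier 1 (margin ≤ 23): 3 records, sum = 47 × 1.0 = 47.0
Step 2: Tier 2 (23 < margin ≤ 35): 5 records, sum = 158 × 1.1 = 173.8
Step 3: Tier 3 (margin > 35): 2 records, sum = 91 × 1.2 = 109.2
Step 4: Final sum = 47.0 + 173.8 + 109.2 = 330.0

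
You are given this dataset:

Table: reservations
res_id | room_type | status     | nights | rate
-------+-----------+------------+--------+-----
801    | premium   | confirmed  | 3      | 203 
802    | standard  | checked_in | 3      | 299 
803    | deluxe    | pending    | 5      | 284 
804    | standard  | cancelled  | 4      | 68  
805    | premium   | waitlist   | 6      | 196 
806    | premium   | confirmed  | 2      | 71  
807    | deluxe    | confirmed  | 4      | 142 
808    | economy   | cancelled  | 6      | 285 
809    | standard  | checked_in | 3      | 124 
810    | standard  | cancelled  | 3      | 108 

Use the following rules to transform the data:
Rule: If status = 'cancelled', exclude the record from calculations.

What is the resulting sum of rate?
1319

Step 1: Identify records where status = 'cancelled'
Step 2: The excluded records sum to 461
Step 3: Original total rate = 1780
Step 4: Remaining total = 1780 - 461 = 1319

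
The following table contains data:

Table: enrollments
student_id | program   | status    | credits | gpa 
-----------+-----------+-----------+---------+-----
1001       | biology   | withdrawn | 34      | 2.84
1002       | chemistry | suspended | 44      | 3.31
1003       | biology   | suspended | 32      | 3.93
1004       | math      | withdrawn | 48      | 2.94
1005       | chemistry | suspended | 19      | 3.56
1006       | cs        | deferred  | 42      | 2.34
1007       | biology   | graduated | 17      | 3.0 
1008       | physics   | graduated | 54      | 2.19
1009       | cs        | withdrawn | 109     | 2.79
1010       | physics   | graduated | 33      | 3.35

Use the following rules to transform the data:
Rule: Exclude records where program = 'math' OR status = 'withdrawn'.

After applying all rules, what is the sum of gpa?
21.68

Step 1: Find records where program = 'math' OR status = 'withdrawn'
Step 2: 3 records match, summing to 8.57
Step 3: Original sum: 30.25
Step 4: Remaining sum = 30.25 - 8.57 = 21.68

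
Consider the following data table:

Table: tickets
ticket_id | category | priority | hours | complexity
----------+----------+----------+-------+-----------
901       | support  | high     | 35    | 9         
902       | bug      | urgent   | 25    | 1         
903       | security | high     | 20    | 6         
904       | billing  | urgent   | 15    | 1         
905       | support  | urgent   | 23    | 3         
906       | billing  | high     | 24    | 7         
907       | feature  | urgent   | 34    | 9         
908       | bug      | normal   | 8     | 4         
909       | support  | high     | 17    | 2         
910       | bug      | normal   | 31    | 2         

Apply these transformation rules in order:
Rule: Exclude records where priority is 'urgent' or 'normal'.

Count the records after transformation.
4

Step 1: Count records to exclude
  - 4 (urgent) + 2 (normal) = 6 records
Step 2: Total records: 10
Step 3: Remaining = 10 - 6 = 4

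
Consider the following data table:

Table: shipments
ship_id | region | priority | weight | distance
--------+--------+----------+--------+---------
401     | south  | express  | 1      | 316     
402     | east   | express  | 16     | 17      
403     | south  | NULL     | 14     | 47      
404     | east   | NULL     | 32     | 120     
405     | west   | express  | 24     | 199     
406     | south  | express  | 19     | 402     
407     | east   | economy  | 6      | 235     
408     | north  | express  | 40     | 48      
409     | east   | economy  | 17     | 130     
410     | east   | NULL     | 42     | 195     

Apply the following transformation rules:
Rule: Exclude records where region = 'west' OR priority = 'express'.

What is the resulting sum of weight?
111

Step 1: Find records where region = 'west' OR priority = 'express'
Step 2: 5 records match, summing to 100
Step 3: Original sum: 211
Step 4: Remaining sum = 211 - 100 = 111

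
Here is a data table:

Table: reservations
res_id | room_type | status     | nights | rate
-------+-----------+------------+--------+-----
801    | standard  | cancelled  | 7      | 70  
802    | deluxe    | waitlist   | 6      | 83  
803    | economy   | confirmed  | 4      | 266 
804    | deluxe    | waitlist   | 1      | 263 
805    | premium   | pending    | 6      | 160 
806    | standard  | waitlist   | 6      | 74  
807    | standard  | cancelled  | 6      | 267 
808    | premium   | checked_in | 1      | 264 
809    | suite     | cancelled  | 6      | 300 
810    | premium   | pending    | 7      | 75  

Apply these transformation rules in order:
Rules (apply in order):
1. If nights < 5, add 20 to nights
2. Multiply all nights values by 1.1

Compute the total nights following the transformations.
121.0

Step 1: Apply Rule 1 - Add 20 to records with nights < 5
  - 3 records affected: 6 + (3 × 20) = 66
  - Unaffected records: 44
  - Sum after Rule 1: 110
Step 2: Apply Rule 2 - Multiply all by 1.1
  - 110 × 1.1 = 121.0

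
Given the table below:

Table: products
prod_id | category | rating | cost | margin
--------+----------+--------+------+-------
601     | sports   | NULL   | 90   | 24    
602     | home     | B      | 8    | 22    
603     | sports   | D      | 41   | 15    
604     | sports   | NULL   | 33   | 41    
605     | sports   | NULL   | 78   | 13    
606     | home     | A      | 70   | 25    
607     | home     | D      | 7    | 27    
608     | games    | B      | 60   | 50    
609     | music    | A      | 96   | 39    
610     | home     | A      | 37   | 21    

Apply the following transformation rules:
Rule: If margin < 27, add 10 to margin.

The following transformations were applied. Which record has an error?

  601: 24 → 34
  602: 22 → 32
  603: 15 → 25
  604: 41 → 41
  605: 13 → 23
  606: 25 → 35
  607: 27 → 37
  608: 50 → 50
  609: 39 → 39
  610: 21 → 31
Record 607 has an error. The correct transformed value should be 27, not 37.

Step 1: Check each record against the rule
Step 2: Record 607 has margin = 27
Step 3: Since 27 >= 27, the bonus should not have been applied
Step 4: Correct value = 27, but claimed value = 37
Conclusion: Record 607 has the error.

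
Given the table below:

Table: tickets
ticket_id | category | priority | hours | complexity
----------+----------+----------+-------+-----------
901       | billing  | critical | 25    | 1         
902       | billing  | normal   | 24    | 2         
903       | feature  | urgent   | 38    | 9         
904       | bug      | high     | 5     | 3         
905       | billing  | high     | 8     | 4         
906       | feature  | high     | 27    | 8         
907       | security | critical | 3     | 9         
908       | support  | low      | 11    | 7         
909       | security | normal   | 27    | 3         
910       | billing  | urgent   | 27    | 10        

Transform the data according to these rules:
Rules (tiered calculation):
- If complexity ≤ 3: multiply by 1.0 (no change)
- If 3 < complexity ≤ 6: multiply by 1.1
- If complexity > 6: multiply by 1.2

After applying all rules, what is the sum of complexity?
65.0

Step 1: Tier 1 (complexity ≤ 3): 4 records, sum = 9 × 1.0 = 9.0
Step 2: Tier 2 (3 < complexity ≤ 6): 1 records, sum = 4 × 1.1 = 4.4
Step 3: Tier 3 (complexity > 6): 5 records, sum = 43 × 1.2 = 51.6
Step 4: Final sum = 9.0 + 4.4 + 51.6 = 65.0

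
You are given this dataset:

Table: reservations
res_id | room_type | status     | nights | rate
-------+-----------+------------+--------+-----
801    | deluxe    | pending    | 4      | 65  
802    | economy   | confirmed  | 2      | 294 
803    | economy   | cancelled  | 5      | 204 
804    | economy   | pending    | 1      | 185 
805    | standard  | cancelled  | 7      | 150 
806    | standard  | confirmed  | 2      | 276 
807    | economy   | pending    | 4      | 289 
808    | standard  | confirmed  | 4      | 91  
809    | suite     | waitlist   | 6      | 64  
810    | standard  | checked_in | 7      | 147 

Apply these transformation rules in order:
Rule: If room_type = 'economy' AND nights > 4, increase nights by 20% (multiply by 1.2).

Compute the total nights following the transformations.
43.0

Step 1: Find records where room_type = 'economy' AND nights > 4
Step 2: 1 records match, summing to 5
Step 3: After multiplier: 5 × 1.2 = 6.0
Step 4: Unaffected records sum: 37
Step 5: Final sum = 6.0 + 37 = 43.0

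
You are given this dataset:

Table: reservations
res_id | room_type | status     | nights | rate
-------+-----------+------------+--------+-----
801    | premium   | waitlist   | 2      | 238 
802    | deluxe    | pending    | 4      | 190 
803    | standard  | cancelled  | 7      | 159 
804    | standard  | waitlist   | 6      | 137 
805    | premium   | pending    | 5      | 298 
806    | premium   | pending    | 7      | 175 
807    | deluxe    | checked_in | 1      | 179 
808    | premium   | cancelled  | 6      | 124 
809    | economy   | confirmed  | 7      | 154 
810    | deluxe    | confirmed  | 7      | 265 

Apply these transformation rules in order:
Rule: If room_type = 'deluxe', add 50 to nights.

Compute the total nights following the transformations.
202

Step 1: Count records where room_type = 'deluxe': 3
Step 2: Total bonus added: 3 × 50 = 150
Step 3: Original sum of nights: 52
Step 4: Final sum = 52 + 150 = 202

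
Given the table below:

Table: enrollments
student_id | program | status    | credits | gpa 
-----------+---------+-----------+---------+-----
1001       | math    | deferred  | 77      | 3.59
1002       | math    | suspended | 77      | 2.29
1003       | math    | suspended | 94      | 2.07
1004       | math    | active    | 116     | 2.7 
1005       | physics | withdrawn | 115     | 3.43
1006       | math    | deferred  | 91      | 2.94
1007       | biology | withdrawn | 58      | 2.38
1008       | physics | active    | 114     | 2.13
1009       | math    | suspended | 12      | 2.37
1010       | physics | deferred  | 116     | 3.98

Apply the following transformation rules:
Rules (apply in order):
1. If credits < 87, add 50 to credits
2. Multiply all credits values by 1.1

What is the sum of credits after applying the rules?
1177.0

Step 1: Apply Rule 1 - Add 50 to records with credits < 87
  - 4 records affected: 224 + (4 × 50) = 424
  - Unaffected records: 646
  - Sum after Rule 1: 1070
Step 2: Apply Rule 2 - Multiply all by 1.1
  - 1070 × 1.1 = 1177.0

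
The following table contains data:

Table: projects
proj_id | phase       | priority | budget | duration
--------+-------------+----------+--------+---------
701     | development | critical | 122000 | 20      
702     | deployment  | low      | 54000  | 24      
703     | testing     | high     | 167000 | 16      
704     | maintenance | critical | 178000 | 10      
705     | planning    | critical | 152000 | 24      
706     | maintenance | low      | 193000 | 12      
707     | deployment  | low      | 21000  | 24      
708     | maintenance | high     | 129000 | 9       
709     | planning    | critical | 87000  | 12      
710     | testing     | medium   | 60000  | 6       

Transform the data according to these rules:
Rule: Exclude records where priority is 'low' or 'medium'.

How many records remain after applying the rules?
6

Step 1: Count records to exclude
  - 3 (low) + 1 (medium) = 4 records
Step 2: Total records: 10
Step 3: Remaining = 10 - 4 = 6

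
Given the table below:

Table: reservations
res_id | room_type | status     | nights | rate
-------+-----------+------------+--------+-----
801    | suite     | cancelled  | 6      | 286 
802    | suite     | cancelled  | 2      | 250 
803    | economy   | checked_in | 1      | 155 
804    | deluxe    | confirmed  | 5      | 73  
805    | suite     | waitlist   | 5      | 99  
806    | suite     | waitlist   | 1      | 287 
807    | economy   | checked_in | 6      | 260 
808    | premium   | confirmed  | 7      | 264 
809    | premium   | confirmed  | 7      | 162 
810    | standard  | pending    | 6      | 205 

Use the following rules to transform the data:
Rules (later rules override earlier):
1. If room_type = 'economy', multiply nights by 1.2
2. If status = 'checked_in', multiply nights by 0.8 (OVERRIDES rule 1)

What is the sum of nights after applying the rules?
44.6

Step 1: Rule 2 takes priority for records with status = 'checked_in'
  - 2 records: 7 × 0.8 = 5.6
Step 2: Rule 1 applies to remaining records with room_type = 'economy'
  - 0 records: 0 × 1.2 = 0.0
Step 3: Other records unchanged: 39
Step 4: Final sum = 5.6 + 0.0 + 39 = 44.6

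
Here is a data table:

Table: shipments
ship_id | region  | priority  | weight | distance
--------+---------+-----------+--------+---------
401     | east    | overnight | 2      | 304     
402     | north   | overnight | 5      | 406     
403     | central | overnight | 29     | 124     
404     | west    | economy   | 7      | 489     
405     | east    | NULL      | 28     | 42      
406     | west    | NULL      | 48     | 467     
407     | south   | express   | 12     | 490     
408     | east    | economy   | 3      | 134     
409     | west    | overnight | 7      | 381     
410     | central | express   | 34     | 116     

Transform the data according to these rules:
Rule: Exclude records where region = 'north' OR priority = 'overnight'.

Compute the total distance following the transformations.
1738

Step 1: Find records where region = 'north' OR priority = 'overnight'
Step 2: 4 records match, summing to 1215
Step 3: Original sum: 2953
Step 4: Remaining sum = 2953 - 1215 = 1738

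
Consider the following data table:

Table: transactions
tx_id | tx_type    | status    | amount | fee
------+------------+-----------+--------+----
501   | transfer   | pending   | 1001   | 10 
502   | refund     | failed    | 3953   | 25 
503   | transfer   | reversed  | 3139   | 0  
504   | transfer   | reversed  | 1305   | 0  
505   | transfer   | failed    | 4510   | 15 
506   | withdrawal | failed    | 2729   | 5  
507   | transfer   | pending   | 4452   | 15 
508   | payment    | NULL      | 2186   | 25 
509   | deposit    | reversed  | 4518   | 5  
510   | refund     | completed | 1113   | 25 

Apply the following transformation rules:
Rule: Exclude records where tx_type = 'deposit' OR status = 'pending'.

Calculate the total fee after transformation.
95

Step 1: Find records where tx_type = 'deposit' OR status = 'pending'
Step 2: 3 records match, summing to 30
Step 3: Original sum: 125
Step 4: Remaining sum = 125 - 30 = 95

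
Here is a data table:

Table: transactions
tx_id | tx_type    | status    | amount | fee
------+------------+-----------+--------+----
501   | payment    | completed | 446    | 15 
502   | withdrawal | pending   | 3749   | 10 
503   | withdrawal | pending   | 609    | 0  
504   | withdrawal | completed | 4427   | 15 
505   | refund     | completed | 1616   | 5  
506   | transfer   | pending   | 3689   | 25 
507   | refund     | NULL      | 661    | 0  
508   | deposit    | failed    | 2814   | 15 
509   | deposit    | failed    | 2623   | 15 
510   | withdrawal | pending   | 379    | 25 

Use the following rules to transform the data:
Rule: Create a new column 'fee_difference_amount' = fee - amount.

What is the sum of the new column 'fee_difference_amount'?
-20888

Step 1: For each record, compute fee - amount
Example calculations:
  15 - 446 = -431
  10 - 3749 = -3739
  0 - 609 = -609
  ...
Step 2: Sum all derived values
Step 3: Total = -20888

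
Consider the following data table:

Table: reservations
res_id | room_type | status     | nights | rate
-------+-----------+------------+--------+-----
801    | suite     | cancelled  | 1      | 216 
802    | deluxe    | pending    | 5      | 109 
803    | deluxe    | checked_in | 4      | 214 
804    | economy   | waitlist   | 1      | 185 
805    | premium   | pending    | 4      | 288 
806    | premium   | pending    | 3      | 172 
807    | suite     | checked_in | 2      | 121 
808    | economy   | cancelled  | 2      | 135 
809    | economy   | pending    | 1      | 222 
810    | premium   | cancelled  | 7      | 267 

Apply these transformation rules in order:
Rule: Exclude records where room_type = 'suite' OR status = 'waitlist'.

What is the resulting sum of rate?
1407

Step 1: Find records where room_type = 'suite' OR status = 'waitlist'
Step 2: 3 records match, summing to 522
Step 3: Original sum: 1929
Step 4: Remaining sum = 1929 - 522 = 1407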